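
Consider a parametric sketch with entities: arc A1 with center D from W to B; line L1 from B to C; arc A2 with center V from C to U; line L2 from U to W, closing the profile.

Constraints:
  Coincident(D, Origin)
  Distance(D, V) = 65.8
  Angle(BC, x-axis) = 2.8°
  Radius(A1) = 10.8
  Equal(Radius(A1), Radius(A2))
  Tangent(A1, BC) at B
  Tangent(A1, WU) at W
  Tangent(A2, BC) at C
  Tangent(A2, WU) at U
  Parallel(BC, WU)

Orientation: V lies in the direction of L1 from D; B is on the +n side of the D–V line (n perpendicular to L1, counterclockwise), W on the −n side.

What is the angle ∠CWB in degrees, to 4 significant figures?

71.83°

Tangency of A1 to both parallel lines with radius 10.8 puts B and W at D ± 10.8·n: B = (-0.5276, 10.79), W = (0.5276, -10.79). Equal radii place C and U the same way about V: C = V + 10.8·n = (65.19, 14.00), U = V − 10.8·n = (66.25, -7.573). Then cos ∠CWB = WC·WB / (|WC||WB|), giving 71.83°.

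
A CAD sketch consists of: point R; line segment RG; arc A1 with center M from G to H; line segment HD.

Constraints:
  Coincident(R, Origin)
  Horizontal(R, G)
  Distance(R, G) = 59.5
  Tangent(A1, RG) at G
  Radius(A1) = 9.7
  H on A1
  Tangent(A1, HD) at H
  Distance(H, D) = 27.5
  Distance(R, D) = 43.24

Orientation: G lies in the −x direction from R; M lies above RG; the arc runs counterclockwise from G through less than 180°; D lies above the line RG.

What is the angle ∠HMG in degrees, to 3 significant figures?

52.1°

Checks: R.y = 0.00, G.y = 0.00 ✓; |RG| = 59.50 ✓; |MH| = 9.700 ✓; ∠(MH, HD) = 90.00° ✓; |HD| = 27.50 ✓; |RD| = 43.24 ✓.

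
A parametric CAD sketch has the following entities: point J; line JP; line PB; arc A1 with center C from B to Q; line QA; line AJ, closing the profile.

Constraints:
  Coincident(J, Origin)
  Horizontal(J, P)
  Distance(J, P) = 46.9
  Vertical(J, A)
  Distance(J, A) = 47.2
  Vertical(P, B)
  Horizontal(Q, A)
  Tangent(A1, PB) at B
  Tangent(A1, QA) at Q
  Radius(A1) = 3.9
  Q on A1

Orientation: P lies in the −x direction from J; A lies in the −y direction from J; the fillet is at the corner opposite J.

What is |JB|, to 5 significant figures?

63.832

J is at the origin; JP is horizontal with |JP| = 46.9 and P on the −x side, so P = (-46.900, 0.0000). JA is vertical with |JA| = 47.2 and A on the −y side, so A = (0.0000, -47.200). The virtual corner opposite J is at (-46.900, -47.200). A1 meets PB tangentially, so CB is at right angles to PB and since A1 is tangent to QA there, CQ ⟂ QA, with radius 3.9, so the center C sits 3.9 in from both sides at C = (-43.000, -43.300). That places the tangent points at B = (-46.900, -43.300) on PB and Q = (-43.000, -47.200) on QA. Then |JB| = |B − J| = 63.832.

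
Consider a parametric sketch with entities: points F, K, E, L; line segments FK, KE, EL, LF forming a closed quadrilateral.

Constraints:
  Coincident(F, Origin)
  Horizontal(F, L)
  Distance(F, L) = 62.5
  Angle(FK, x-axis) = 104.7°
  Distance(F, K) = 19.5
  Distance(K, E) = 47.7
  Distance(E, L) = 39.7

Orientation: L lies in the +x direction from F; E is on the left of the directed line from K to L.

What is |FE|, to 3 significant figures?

52.4

Checks: |KE| = 47.70 ✓; |EL| = 39.70 ✓.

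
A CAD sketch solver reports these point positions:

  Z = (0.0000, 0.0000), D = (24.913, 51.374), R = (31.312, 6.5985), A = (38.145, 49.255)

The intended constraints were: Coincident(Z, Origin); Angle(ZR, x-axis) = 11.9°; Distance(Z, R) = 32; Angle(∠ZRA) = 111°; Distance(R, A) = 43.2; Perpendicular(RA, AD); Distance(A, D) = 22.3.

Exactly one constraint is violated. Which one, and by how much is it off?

Distance(A, D) = 22.3 — off by 8.90.

Z = (0.00, 0.00) ✓; ZR at 11.90° ✓; |ZR| = 32.00 ✓; ∠ZRA = 111.0° ✓; |RA| = 43.20 ✓; ∠(RA, AD) = 90.00° ✓; |AD| = 13.40 ✗.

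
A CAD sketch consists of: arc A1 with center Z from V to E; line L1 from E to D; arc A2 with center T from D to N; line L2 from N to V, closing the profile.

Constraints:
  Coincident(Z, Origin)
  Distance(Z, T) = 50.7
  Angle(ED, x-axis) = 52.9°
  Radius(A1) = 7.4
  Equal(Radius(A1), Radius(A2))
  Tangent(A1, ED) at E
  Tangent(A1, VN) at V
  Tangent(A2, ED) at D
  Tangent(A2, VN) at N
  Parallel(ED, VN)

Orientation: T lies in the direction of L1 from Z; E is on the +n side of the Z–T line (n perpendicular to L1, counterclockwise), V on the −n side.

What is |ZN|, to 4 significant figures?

51.24

Tangency of A1 to both parallel lines with radius 7.4 puts E and V at Z ± 7.4·n: E = (-5.902, 4.464), V = (5.902, -4.464). Equal radii place D and N the same way about T: D = T + 7.4·n = (24.68, 44.90), N = T − 7.4·n = (36.48, 35.97). Then |ZN| = |N − Z| = 51.24.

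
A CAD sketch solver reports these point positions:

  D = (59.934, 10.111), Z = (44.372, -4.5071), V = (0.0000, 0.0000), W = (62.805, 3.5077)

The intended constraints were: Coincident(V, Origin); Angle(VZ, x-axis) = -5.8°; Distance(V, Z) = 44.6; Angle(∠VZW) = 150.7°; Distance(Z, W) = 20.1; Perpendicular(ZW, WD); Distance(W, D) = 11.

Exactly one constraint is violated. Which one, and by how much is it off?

Distance(W, D) = 11 — off by 3.80.

V = (0.00, 0.00) ✓; VZ at -5.800° ✓; |VZ| = 44.60 ✓; ∠VZW = 150.7° ✓; |ZW| = 20.10 ✓; ∠(ZW, WD) = 90.00° ✓; |WD| = 7.200 ✗.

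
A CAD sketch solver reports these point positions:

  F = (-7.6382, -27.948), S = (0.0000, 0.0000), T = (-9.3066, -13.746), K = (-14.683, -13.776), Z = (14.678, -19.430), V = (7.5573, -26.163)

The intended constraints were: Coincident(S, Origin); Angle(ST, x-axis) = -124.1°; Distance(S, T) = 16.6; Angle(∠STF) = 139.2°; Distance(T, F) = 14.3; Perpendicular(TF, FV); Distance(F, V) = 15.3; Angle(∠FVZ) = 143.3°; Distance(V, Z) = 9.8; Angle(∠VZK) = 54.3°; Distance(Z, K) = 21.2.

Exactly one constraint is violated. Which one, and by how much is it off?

Distance(Z, K) = 21.2 — off by 8.70.

S = (0.00, 0.00) ✓; ST at -124.1° ✓; |ST| = 16.60 ✓; ∠STF = 139.2° ✓; |TF| = 14.30 ✓; ∠(TF, FV) = 90.00° ✓; |FV| = 15.30 ✓; ∠FVZ = 143.3° ✓; |VZ| = 9.800 ✓; ∠VZK = 54.30° ✓; |ZK| = 29.90 ✗.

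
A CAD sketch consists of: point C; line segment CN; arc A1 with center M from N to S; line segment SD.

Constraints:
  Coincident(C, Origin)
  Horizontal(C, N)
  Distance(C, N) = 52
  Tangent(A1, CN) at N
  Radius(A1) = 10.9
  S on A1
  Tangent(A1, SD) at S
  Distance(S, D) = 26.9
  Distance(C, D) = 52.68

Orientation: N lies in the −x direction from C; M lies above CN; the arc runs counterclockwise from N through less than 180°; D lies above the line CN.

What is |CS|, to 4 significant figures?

42.29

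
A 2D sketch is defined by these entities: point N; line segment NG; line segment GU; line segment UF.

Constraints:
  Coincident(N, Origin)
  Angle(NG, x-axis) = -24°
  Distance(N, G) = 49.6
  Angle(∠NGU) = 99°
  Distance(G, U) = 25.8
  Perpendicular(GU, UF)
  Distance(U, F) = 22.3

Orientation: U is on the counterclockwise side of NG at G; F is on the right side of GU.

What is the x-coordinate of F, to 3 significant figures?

78.1

N is at the origin; NG runs at -24.0° with length 49.6, so G = 49.6·(cos -24.0°, sin -24.0°) = (45.3, -20.2). ∠NGU = 99.0°, so GU runs at -24.0° + (180° − 99.0°) = 57.0° from the x-axis; with |GU| = 25.8, U = G + 25.8·(cos 57.0°, sin 57.0°) = (59.4, 1.46). GU ⟂ UF; with |UF| = 22.3 on the right of GU, F = U + 22.3·(0.839, -0.545) = (78.1, -10.7). So F.x = 78.1.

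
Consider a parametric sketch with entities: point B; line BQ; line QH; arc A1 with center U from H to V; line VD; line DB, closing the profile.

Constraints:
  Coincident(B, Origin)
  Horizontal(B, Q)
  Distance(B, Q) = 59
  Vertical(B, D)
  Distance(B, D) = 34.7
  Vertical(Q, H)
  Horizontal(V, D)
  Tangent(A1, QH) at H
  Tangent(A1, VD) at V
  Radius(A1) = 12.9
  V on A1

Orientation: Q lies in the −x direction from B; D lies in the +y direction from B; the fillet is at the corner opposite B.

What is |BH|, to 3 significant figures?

62.9

B is at the origin; B and Q share the same y with |BQ| = 59.0 and Q on the −x side, so Q = (-59.0, 0.00). B and D share the same x with |BD| = 34.7 and D on the +y side, so D = (0.00, 34.7). The virtual corner opposite B is at (-59.0, 34.7). The tangent condition forces UH to be normal to QH and tangency of A1 to VD means the radius UV is perpendicular to VD, with radius 12.9, so the center U sits 12.9 in from both sides at U = (-46.1, 21.8). That places the tangent points at H = (-59.0, 21.8) on QH and V = (-46.1, 34.7) on VD. Then |BH| = |H − B| = 62.9.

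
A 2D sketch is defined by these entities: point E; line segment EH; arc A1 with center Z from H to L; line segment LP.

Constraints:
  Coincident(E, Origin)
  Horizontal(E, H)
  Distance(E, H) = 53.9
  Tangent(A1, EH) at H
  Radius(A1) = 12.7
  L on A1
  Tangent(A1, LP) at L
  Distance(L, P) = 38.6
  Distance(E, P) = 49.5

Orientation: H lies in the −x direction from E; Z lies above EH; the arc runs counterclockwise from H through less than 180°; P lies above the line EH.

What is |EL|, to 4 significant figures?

43.04

Checks: |ZL| = 12.70 ✓; ∠(ZL, LP) = 90.00° ✓; |LP| = 38.60 ✓; |EP| = 49.50 ✓.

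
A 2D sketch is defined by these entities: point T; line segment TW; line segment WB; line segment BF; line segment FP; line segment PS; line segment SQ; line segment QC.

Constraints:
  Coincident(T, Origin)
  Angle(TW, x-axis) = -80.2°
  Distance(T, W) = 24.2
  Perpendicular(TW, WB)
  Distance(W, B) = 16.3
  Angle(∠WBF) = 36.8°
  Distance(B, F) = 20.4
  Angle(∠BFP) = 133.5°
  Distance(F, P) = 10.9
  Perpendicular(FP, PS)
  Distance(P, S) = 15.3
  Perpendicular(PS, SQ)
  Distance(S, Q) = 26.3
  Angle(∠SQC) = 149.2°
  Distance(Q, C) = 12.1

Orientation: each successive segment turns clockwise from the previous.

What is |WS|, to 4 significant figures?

9.451

T is at the origin; TW runs at -80.2° with length 24.2, so W = (4.119, -23.85). TW is perpendicular to WB, so WB runs at -170.2°; with |WB| = 16.3, B = (-11.94, -26.62). ∠WBF = 36.8° gives BF at 46.60° from the x-axis; with |BF| = 20.4, F = (2.074, -11.80). ∠BFP = 133.5° gives FP at 0.1000° from the x-axis; with |FP| = 10.9, P = (12.97, -11.78). The perpendicularity gives PS at right angles to FP, so PS runs at -89.90°; with |PS| = 15.3, S = (13.00, -27.08). Then |WS| = |S − W| = 9.451.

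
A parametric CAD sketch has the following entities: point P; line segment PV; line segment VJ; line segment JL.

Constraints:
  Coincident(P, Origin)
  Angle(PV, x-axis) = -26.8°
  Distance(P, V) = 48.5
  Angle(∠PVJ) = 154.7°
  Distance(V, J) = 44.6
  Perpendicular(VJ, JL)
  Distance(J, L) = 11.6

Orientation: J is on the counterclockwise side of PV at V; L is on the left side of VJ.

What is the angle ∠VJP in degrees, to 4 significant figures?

13.19°

P is at the origin; PV runs at -26.8° with length 48.5, so V = 48.5·(cos -26.8°, sin -26.8°) = (43.29, -21.87). ∠PVJ = 154.7°, so VJ runs at -26.8° + (180° − 154.7°) = -1.500° from the x-axis; with |VJ| = 44.6, J = V + 44.6·(cos -1.500°, sin -1.500°) = (87.88, -23.04). Then cos ∠VJP = JV·JP / (|JV||JP|), giving 13.19°.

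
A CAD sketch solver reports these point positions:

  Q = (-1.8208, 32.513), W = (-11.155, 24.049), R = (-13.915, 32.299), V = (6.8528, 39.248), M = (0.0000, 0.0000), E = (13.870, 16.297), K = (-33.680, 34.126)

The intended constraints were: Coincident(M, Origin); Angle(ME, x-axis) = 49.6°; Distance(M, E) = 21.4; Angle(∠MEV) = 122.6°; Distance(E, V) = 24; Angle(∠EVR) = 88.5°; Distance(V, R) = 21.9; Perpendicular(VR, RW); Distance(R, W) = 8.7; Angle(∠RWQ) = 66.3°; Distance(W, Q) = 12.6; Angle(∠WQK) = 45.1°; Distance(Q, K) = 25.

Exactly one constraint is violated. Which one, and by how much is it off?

Distance(Q, K) = 25 — off by 6.90.

M = (0.00, 0.00) ✓; ME at 49.60° ✓; |ME| = 21.40 ✓; ∠MEV = 122.6° ✓; |EV| = 24.00 ✓; ∠EVR = 88.50° ✓; |VR| = 21.90 ✓; ∠(VR, RW) = 90.00° ✓; |RW| = 8.699 ✓; ∠RWQ = 66.30° ✓; |WQ| = 12.60 ✓; ∠WQK = 45.10° ✓; |QK| = 31.90 ✗.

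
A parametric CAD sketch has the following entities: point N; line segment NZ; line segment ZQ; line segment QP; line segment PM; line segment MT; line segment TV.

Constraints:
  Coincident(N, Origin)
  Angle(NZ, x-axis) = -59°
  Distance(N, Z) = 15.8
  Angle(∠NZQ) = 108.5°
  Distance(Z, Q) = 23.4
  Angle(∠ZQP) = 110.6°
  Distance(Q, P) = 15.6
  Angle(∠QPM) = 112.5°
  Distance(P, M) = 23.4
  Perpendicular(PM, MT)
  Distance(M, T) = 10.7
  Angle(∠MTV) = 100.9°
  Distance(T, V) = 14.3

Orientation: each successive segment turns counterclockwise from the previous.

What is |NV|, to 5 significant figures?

18.304

N is at the origin; NZ runs at -59.0° with length 15.8, so Z = (8.1376, -13.543). ∠NZQ = 108.5° gives ZQ at 12.500° from the x-axis; with |ZQ| = 23.4, Q = (30.983, -8.4786). ∠ZQP = 110.6° gives QP at 81.900° from the x-axis; with |QP| = 15.6, P = (33.181, 6.9658). ∠QPM = 112.5° gives PM at 149.40° from the x-axis; with |PM| = 23.4, M = (13.040, 18.877). The perpendicularity gives MT at right angles to PM, so MT runs at -120.60°; with |MT| = 10.7, T = (7.5929, 9.6674). ∠MTV = 100.9° gives TV at -41.500° from the x-axis; with |TV| = 14.3, V = (18.303, 0.19198). Then |NV| = |V − N| = 18.304.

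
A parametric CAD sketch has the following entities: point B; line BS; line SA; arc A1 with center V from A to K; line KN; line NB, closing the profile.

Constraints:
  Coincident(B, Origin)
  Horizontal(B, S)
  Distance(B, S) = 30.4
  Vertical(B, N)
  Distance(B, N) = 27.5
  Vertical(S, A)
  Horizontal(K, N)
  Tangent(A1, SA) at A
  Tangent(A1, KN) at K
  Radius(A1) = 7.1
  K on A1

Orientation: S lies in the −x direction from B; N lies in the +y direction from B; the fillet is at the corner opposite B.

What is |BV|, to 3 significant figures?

31.0

BN is vertical with |BN| = 27.5 and N on the +y side, so N = (0.00, 27.5). The virtual corner opposite B is at (-30.4, 27.5). Since A1 is tangent to SA there, VA ⟂ SA and the tangent condition forces VK to be normal to KN, with radius 7.1, so the center V sits 7.1 in from both sides at V = (-23.3, 20.4). Then |BV| = |V − B| = 31.0.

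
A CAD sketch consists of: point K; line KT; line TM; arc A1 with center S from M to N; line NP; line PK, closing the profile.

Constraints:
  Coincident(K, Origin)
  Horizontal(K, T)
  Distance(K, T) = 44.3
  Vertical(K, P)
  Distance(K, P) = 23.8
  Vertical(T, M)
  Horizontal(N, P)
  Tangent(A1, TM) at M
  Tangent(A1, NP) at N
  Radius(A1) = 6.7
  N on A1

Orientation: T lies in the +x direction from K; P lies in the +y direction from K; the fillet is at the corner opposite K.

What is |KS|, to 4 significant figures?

41.31

K is at the origin; KT is horizontal with |KT| = 44.3 and T on the +x side, so T = (44.30, 0.000). KP is vertical with |KP| = 23.8 and P on the +y side, so P = (0.000, 23.80). The virtual corner opposite K is at (44.30, 23.80). Since A1 is tangent to TM there, SM ⟂ TM and the tangent condition forces SN to be normal to NP, with radius 6.7, so the center S sits 6.7 in from both sides at S = (37.60, 17.10). Then |KS| = |S − K| = 41.31.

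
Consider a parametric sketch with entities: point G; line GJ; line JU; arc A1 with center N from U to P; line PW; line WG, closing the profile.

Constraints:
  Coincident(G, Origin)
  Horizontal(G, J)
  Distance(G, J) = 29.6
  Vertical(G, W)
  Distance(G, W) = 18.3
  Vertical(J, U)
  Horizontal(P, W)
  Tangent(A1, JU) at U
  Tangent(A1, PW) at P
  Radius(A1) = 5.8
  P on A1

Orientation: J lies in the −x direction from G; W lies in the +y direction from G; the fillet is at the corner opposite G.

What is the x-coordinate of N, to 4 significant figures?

-23.80

GW is vertical with |GW| = 18.3 and W on the +y side, so W = (0.000, 18.30). The virtual corner opposite G is at (-29.60, 18.30). Tangency of A1 to JU means the radius NU is perpendicular to JU and the tangent condition forces NP to be normal to PW, with radius 5.8, so the center N sits 5.8 in from both sides at N = (-23.80, 12.50). So N.x = -23.80.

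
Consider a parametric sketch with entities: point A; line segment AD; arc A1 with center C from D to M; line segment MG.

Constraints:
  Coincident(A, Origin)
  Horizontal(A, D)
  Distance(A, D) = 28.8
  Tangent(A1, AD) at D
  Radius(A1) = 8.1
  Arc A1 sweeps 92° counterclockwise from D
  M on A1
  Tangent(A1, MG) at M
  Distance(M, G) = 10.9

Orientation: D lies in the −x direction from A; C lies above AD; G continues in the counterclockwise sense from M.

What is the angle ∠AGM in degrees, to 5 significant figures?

45.567°

A is at the origin; A and D share the same y with |AD| = 28.8 and D on the −x side, so D = (-28.800, 0.0000). A1 meets AD tangentially, so CD is at right angles to AD, so C = D + (0, 8.1) = (-28.800, 8.1000). On A1, D sits at bearing -90° from C; a 92° counterclockwise sweep puts M at bearing 2°, so M = C + 8.1·(cos 2°, sin 2°) = (-20.705, 8.3827). Tangency of A1 to MG means the radius CM is perpendicular to MG, so MG runs along (−sin 2°, cos 2°); with |MG| = 10.9, G = (-21.085, 19.276). Then cos ∠AGM = GA·GM / (|GA||GM|), giving 45.567°.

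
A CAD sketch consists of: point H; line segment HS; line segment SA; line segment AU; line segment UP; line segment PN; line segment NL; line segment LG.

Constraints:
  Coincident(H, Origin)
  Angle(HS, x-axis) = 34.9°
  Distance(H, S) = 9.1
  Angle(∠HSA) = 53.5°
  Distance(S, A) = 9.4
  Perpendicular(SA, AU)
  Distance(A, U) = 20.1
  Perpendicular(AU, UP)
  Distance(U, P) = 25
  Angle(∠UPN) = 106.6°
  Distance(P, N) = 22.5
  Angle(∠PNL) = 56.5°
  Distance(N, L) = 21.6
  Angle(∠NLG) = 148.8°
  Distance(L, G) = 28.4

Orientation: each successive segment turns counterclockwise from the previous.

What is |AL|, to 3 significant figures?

11.8

H is at the origin; HS runs at 34.9° with length 9.1, so S = (7.46, 5.21). ∠HSA = 53.5° gives SA at 161° from the x-axis; with |SA| = 9.4, A = (-1.45, 8.20). SA ⟂ AU, so AU runs at -109°; with |AU| = 20.1, U = (-7.86, -10.8). AU is perpendicular to UP, so UP runs at -18.6°; with |UP| = 25.0, P = (15.8, -18.8). ∠UPN = 106.6° gives PN at 54.8° from the x-axis; with |PN| = 22.5, N = (28.8, -0.434). ∠PNL = 56.5° gives NL at 178° from the x-axis; with |NL| = 21.6, L = (7.22, 0.207). Then |AL| = |L − A| = 11.8.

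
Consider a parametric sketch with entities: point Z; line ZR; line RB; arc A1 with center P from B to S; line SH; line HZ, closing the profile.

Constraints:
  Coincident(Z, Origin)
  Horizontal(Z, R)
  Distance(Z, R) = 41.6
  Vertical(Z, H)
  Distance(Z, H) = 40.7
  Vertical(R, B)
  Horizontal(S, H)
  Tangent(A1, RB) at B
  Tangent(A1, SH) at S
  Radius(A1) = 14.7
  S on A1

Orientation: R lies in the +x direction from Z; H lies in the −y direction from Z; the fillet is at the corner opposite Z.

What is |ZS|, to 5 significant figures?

48.786

Z is at the origin; ZR is horizontal with |ZR| = 41.6 and R on the +x side, so R = (41.600, 0.0000). Z and H share the same x with |ZH| = 40.7 and H on the −y side, so H = (0.0000, -40.700). The virtual corner opposite Z is at (41.600, -40.700). Since A1 is tangent to RB there, PB ⟂ RB and since A1 is tangent to SH there, PS ⟂ SH, with radius 14.7, so the center P sits 14.7 in from both sides at P = (26.900, -26.000). That places the tangent points at B = (41.600, -26.000) on RB and S = (26.900, -40.700) on SH. Then |ZS| = |S − Z| = 48.786.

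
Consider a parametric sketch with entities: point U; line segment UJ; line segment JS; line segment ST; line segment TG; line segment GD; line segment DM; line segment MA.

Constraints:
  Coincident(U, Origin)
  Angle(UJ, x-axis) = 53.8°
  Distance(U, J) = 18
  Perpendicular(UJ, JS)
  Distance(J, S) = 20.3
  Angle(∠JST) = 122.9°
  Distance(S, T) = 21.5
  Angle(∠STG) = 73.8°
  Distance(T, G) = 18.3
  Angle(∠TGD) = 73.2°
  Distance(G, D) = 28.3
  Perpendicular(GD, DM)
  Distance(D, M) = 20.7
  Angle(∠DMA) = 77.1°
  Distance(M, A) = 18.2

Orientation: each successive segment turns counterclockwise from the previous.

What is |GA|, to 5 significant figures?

19.705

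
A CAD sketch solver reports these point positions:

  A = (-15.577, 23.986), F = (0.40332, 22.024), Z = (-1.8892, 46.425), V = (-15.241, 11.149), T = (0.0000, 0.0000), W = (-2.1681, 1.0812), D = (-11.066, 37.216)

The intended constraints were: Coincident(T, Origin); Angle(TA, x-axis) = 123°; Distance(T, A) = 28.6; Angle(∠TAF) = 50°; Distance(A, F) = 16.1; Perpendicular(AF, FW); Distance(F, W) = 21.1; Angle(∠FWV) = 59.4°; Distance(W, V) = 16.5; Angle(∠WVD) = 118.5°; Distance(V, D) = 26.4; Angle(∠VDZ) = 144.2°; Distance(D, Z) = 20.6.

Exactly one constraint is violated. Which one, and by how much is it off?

Distance(D, Z) = 20.6 — off by 7.60.

T = (0.00, 0.00) ✓; TA at 123.0° ✓; |TA| = 28.60 ✓; ∠TAF = 50.00° ✓; |AF| = 16.10 ✓; ∠(AF, FW) = 90.00° ✓; |FW| = 21.10 ✓; ∠FWV = 59.40° ✓; |WV| = 16.50 ✓; ∠WVD = 118.5° ✓; |VD| = 26.40 ✓; ∠VDZ = 144.2° ✓; |DZ| = 13.00 ✗.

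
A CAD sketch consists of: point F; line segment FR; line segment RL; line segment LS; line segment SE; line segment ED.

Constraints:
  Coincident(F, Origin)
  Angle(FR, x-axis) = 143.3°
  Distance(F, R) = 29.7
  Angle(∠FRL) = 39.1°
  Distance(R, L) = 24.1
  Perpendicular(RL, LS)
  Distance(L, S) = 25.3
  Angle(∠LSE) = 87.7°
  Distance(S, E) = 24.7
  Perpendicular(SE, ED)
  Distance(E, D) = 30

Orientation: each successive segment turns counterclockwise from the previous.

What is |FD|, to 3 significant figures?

33.1

F is at the origin; FR runs at 143.3° with length 29.7, so R = (-23.8, 17.7). ∠FRL = 39.1° gives RL at -75.8° from the x-axis; with |RL| = 24.1, L = (-17.9, -5.61). RL ⟂ LS, so LS runs at 14.2°; with |LS| = 25.3, S = (6.63, 0.592). ∠LSE = 87.7° gives SE at 107° from the x-axis; with |SE| = 24.7, E = (-0.389, 24.3). The perpendicularity gives ED at right angles to SE, so ED runs at -163°; with |ED| = 30.0, D = (-29.2, 15.8). Then |FD| = |D − F| = 33.1.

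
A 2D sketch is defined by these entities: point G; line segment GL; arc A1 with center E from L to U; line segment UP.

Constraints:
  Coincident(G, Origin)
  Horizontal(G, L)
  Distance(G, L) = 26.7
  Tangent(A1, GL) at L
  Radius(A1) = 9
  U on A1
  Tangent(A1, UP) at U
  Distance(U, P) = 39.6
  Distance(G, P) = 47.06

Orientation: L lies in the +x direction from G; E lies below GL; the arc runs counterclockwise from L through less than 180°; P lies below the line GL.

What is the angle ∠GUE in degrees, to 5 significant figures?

169.63°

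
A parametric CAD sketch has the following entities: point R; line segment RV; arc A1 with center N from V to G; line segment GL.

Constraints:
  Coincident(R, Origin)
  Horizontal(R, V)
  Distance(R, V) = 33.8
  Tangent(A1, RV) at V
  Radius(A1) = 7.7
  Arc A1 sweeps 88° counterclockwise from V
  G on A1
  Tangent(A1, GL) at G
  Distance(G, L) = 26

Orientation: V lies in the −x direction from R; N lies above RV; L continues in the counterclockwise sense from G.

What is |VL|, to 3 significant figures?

34.5

R is at the origin; RV is horizontal with |RV| = 33.8 and V on the −x side, so V = (-33.8, 0.00). A1 meets RV tangentially, so NV is at right angles to RV, so N = V + (0, 7.7) = (-33.8, 7.70). On A1, V sits at bearing -90° from N; an 88° counterclockwise sweep puts G at bearing -2°, so G = N + 7.7·(cos -2°, sin -2°) = (-26.1, 7.43). The tangent condition forces NG to be normal to GL, so GL runs along (−sin -2°, cos -2°); with |GL| = 26.0, L = (-25.2, 33.4). Then |VL| = |L − V| = 34.5.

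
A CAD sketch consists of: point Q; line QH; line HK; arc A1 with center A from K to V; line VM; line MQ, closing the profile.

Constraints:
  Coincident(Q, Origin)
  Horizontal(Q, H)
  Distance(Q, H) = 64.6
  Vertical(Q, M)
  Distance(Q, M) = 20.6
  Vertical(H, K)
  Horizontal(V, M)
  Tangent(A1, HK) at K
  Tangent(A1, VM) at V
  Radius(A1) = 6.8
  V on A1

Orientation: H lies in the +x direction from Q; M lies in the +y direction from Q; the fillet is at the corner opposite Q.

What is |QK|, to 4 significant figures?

66.06

The virtual corner opposite Q is at (64.60, 20.60). Since A1 is tangent to HK there, AK ⟂ HK and the tangent condition forces AV to be normal to VM, with radius 6.8, so the center A sits 6.8 in from both sides at A = (57.80, 13.80). That places the tangent points at K = (64.60, 13.80) on HK and V = (57.80, 20.60) on VM. Then |QK| = |K − Q| = 66.06.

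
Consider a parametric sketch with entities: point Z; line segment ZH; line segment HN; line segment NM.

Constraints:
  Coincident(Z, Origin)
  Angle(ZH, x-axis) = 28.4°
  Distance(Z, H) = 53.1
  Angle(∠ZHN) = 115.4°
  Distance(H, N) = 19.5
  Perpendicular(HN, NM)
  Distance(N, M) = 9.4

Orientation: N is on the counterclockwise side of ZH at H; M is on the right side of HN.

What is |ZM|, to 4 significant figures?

71.26

Z is at the origin; ZH runs at 28.4° with length 53.1, so H = 53.1·(cos 28.4°, sin 28.4°) = (46.71, 25.26). ∠ZHN = 115.4°, so HN runs at 28.4° + (180° − 115.4°) = 93.00° from the x-axis; with |HN| = 19.5, N = H + 19.5·(cos 93.00°, sin 93.00°) = (45.69, 44.73). HN ⟂ NM; with |NM| = 9.4 on the right of HN, M = N + 9.4·(0.9986, 0.05234) = (55.08, 45.22). Then |ZM| = |M − Z| = 71.26.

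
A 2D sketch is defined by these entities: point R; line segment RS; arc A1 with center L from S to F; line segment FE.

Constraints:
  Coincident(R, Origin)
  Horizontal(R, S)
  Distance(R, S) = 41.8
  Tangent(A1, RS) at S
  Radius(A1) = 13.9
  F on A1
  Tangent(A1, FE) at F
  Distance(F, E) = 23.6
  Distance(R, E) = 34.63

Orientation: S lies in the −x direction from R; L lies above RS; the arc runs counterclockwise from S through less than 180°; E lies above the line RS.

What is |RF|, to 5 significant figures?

30.332

R is at the origin; R and S share the same y with |RS| = 41.8 and S on the −x side, so S = (-41.800, 0.0000). A1 meets RS tangentially, so LS is at right angles to RS, so L = S + (0, 13.9) = (-41.800, 13.900). Since LF ⟂ FE (tangency), |LE| = √(13.9² + 23.6²) = 27.389 regardless of where F sits on A1. So E lies on both circle(R, 34.63) and circle(L, 27.389); the above-RS intersection is E = (-18.943, 28.990). F is the foot of the tangent from E: F = (-29.314, 7.7912).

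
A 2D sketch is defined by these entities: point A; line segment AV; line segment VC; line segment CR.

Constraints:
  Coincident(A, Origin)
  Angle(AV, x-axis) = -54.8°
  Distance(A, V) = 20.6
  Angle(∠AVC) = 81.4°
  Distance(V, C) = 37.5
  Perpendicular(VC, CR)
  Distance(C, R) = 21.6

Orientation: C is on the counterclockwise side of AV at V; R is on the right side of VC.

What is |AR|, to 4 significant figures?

54.28

A is at the origin; AV runs at -54.8° with length 20.6, so V = 20.6·(cos -54.8°, sin -54.8°) = (11.87, -16.83). ∠AVC = 81.4°, so VC runs at -54.8° + (180° − 81.4°) = 43.80° from the x-axis; with |VC| = 37.5, C = V + 37.5·(cos 43.80°, sin 43.80°) = (38.94, 9.122). VC ⟂ CR; with |CR| = 21.6 on the right of VC, R = C + 21.6·(0.6921, -0.7218) = (53.89, -6.468). Then |AR| = |R − A| = 54.28.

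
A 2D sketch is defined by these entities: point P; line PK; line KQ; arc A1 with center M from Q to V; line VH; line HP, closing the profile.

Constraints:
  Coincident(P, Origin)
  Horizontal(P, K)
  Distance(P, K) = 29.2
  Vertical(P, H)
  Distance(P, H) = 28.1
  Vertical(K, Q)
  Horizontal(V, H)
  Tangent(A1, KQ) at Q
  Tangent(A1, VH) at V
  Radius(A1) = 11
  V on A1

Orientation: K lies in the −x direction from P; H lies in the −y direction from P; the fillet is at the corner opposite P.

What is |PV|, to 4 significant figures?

33.48

P is at the origin; P and K share the same y with |PK| = 29.2 and K on the −x side, so K = (-29.20, 0.000). PH is vertical with |PH| = 28.1 and H on the −y side, so H = (0.000, -28.10). The virtual corner opposite P is at (-29.20, -28.10). The tangent condition forces MQ to be normal to KQ and A1 meets VH tangentially, so MV is at right angles to VH, with radius 11.0, so the center M sits 11.0 in from both sides at M = (-18.20, -17.10). That places the tangent points at Q = (-29.20, -17.10) on KQ and V = (-18.20, -28.10) on VH. Then |PV| = |V − P| = 33.48.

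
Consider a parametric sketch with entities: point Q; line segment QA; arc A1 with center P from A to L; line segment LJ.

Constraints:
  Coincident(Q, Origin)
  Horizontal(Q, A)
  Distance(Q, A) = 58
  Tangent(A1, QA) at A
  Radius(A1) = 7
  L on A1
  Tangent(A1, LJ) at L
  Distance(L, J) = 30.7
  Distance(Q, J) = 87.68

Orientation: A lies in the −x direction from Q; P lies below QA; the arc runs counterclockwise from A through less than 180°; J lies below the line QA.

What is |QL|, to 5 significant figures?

63.120

Q is at the origin; QA is horizontal with |QA| = 58.0 and A on the −x side, so A = (-58.000, 0.0000). Since A1 is tangent to QA there, PA ⟂ QA, so P = A + (0, -7) = (-58.000, -7.0000). Since PL ⟂ LJ (tangency), |PJ| = √(7.0² + 30.7²) = 31.488 regardless of where L sits on A1. So J lies on both circle(Q, 87.68) and circle(P, 31.488); the below-QA intersection is J = (-84.196, -24.472). L is the foot of the tangent from J: L = (-63.082, -2.1858).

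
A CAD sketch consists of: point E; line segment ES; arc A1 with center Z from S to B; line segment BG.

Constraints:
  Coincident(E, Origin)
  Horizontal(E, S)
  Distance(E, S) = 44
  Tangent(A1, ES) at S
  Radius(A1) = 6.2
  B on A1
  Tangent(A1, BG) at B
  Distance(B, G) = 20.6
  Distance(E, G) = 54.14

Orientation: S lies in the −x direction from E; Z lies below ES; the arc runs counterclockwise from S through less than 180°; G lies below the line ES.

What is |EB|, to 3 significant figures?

50.6

E is at the origin; E and S share the same y with |ES| = 44.0 and S on the −x side, so S = (-44.0, 0.00). A1 meets ES tangentially, so ZS is at right angles to ES, so Z = S + (0, -6.2) = (-44.0, -6.20). Since ZB ⟂ BG (tangency), |ZG| = √(6.2² + 20.6²) = 21.5 regardless of where B sits on A1. So G lies on both circle(E, 54.14) and circle(Z, 21.5); the below-ES intersection is G = (-46.6, -27.6). B is the foot of the tangent from G: B = (-50.1, -7.26).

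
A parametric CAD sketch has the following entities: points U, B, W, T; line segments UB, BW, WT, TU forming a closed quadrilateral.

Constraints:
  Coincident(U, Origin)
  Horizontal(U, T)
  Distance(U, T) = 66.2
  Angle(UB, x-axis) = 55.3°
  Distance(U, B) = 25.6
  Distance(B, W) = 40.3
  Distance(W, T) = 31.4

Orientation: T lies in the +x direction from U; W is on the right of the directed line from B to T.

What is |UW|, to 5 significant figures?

39.244

Checks: |BW| = 40.30 ✓; |WT| = 31.40 ✓.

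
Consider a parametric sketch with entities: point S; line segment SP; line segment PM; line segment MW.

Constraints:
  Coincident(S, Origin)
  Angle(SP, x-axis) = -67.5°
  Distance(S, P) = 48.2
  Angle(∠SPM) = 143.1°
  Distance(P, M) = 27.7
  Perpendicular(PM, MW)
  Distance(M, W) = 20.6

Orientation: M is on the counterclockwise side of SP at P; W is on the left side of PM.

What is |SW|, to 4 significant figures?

66.77

∠SPM = 143.1°, so PM runs at -67.5° + (180° − 143.1°) = -30.60° from the x-axis; with |PM| = 27.7, M = P + 27.7·(cos -30.60°, sin -30.60°) = (42.29, -58.63). The perpendicularity gives MW at right angles to PM; with |MW| = 20.6 on the left of PM, W = M + 20.6·(0.5090, 0.8607) = (52.77, -40.90). Then |SW| = |W − S| = 66.77.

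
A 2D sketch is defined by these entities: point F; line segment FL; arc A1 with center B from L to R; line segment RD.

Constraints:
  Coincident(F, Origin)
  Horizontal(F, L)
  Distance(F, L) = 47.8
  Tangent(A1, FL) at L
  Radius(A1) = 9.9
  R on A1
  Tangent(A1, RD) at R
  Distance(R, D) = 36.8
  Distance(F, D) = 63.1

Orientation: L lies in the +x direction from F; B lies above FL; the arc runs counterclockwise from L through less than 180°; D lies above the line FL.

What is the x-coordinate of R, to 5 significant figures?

56.808

Checks: |FL| = 47.80 ✓; |BL| = 9.900 ✓; |BR| = 9.900 ✓; ∠(BR, RD) = 90.00° ✓; |RD| = 36.80 ✓; |FD| = 63.10 ✓.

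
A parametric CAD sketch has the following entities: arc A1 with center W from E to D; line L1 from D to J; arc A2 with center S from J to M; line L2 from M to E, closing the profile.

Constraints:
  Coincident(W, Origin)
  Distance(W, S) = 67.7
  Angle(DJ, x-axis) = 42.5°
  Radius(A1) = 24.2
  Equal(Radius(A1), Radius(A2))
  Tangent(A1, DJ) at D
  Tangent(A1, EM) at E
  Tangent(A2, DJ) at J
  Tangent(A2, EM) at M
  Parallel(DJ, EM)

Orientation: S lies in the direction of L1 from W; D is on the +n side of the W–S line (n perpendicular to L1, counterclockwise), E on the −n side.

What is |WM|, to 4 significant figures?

71.90

The slot axis is L1's direction at 42.5°, so u = (cos 42.5°, sin 42.5°) = (0.7373, 0.6756) and n = (−sin 42.5°, cos 42.5°) = (-0.6756, 0.7373). W is at the origin and S lies 67.7 along u from W, so S = 67.7·u = (49.91, 45.74). Tangency of A1 to both parallel lines with radius 24.2 puts D and E at W ± 24.2·n: D = (-16.35, 17.84), E = (16.35, -17.84). Equal radii place J and M the same way about S: J = S + 24.2·n = (33.56, 63.58), M = S − 24.2·n = (66.26, 27.90). Then |WM| = |M − W| = 71.90.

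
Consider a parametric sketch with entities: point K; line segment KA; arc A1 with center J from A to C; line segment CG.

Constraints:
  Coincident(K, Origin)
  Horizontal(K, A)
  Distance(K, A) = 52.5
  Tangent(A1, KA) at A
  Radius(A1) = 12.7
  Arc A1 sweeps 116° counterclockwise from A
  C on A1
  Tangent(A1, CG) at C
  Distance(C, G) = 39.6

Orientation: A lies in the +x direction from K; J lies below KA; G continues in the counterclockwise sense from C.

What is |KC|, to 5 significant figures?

44.963

Since A1 is tangent to KA there, JA ⟂ KA, so J = A + (0, -12.7) = (52.500, -12.700). On A1, A sits at bearing 90° from J; a 116° counterclockwise sweep puts C at bearing 206°, so C = J + 12.7·(cos 206°, sin 206°) = (41.085, -18.267). Then |KC| = |C − K| = 44.963.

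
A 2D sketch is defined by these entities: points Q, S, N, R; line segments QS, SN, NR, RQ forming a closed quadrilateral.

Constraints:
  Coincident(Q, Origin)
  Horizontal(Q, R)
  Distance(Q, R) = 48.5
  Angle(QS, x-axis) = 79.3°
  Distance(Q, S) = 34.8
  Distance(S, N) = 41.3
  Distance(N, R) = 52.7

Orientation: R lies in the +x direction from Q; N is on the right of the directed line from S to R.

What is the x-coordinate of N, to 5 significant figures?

-3.8811

Checks: |SN| = 41.30 ✓; |NR| = 52.70 ✓.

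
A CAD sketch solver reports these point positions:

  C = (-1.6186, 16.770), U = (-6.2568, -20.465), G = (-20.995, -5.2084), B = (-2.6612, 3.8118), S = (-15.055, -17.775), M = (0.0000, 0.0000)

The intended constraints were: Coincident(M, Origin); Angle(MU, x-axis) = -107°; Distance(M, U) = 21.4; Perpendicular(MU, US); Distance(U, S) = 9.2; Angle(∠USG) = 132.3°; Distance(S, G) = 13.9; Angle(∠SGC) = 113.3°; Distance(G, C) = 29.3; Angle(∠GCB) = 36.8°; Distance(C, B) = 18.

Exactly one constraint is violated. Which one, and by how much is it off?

Distance(C, B) = 18 — off by 5.00.

M = (0.00, 0.00) ✓; MU at -107.0° ✓; |MU| = 21.40 ✓; ∠(MU, US) = 90.00° ✓; |US| = 9.200 ✓; ∠USG = 132.3° ✓; |SG| = 13.90 ✓; ∠SGC = 113.3° ✓; |GC| = 29.30 ✓; ∠GCB = 36.80° ✓; |CB| = 13.00 ✗.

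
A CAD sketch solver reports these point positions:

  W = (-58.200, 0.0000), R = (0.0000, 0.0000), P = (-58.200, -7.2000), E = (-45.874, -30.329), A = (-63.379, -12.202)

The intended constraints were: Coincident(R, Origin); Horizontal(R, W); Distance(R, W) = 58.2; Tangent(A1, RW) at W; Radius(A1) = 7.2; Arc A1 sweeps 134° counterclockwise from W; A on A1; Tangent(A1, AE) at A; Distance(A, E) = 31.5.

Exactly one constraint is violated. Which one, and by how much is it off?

Distance(A, E) = 31.5 — off by 6.30.

R = (0.00, 0.00) ✓; R.y = 0.00, W.y = 0.00 ✓; |RW| = 58.20 ✓; ∠(PW, WR) = 90.00° ✓; |PW| = 7.200 ✓; bearing(P→A) − bearing(P→W) = 134.0° ✓; |PA| = 7.200 ✓; ∠(PA, AE) = 90.00° ✓; |AE| = 25.20 ✗.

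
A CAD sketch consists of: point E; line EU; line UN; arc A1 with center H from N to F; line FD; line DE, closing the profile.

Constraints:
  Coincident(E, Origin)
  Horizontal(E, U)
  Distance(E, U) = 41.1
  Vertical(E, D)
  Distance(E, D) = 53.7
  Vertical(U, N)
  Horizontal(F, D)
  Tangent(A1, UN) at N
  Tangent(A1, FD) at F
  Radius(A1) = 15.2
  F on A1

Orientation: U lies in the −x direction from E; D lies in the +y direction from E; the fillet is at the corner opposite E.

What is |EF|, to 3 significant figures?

59.6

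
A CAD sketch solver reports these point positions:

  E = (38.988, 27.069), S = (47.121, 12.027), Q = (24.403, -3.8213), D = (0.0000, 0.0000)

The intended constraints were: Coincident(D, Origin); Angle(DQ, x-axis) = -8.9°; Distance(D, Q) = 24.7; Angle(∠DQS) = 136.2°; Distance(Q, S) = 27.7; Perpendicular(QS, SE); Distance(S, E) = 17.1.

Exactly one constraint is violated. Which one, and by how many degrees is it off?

Perpendicular(QS, SE) — off by 6.50°.

D = (0.00, 0.00) ✓; DQ at -8.900° ✓; |DQ| = 24.70 ✓; ∠DQS = 136.2° ✓; |QS| = 27.70 ✓; ∠(QS, SE) = 83.50° ✗; |SE| = 17.10 ✓.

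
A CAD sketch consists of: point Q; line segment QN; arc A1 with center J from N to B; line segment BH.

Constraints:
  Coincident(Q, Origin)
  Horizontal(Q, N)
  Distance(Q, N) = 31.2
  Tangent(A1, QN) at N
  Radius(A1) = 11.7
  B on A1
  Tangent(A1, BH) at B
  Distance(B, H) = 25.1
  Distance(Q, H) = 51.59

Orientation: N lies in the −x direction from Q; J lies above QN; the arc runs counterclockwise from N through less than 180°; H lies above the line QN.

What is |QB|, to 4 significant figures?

27.34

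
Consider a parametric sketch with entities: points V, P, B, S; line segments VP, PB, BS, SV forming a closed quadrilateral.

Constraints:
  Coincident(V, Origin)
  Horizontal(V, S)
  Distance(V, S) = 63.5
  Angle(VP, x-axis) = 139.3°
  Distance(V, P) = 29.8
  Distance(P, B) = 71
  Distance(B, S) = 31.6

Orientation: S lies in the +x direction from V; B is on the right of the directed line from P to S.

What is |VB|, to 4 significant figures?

41.79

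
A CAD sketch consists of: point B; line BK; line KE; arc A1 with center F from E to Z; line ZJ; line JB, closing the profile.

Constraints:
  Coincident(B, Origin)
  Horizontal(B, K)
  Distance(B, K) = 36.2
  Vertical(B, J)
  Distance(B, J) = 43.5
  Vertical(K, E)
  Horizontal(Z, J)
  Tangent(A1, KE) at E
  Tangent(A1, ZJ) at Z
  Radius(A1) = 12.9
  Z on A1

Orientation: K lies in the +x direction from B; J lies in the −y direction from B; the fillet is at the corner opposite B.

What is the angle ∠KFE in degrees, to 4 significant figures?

67.14°

B is at the origin; BK is horizontal with |BK| = 36.2 and K on the +x side, so K = (36.20, 0.000). B and J share the same x with |BJ| = 43.5 and J on the −y side, so J = (0.000, -43.50). The virtual corner opposite B is at (36.20, -43.50). The tangent condition forces FE to be normal to KE and the tangent condition forces FZ to be normal to ZJ, with radius 12.9, so the center F sits 12.9 in from both sides at F = (23.30, -30.60). That places the tangent points at E = (36.20, -30.60) on KE and Z = (23.30, -43.50) on ZJ. Then cos ∠KFE = FK·FE / (|FK||FE|), giving 67.14°.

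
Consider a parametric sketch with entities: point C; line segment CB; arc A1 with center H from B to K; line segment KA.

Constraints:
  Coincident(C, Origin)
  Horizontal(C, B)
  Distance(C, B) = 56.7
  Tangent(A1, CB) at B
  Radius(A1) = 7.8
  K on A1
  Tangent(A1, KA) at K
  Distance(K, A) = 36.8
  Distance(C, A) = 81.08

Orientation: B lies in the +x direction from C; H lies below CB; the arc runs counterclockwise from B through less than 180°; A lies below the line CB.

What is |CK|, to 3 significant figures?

51.3

C is at the origin; CB is horizontal with |CB| = 56.7 and B on the +x side, so B = (56.7, 0.00). Since A1 is tangent to CB there, HB ⟂ CB, so H = B + (0, -7.8) = (56.7, -7.80). Since HK ⟂ KA (tangency), |HA| = √(7.8² + 36.8²) = 37.6 regardless of where K sits on A1. So A lies on both circle(C, 81.08) and circle(H, 37.6); the below-CB intersection is A = (68.4, -43.6). K is the foot of the tangent from A: K = (49.9, -11.7).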